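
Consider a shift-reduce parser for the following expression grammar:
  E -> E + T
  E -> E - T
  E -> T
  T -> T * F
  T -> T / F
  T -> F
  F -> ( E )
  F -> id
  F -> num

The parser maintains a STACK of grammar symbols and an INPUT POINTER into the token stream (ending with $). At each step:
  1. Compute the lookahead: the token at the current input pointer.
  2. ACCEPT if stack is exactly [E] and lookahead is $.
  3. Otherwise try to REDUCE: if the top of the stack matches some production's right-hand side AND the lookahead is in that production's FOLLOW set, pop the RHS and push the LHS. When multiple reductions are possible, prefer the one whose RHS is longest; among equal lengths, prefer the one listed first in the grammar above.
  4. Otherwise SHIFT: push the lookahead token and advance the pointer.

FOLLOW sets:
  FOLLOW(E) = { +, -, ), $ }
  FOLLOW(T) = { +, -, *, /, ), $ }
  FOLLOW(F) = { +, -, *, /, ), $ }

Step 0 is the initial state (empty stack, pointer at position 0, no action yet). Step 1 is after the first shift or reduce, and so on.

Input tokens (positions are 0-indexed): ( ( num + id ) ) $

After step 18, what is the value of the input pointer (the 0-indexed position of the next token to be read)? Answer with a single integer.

Step 1: shift (. Stack=[(] ptr=1 lookahead=( remaining=[( num + id ) ) $]
Step 2: shift (. Stack=[( (] ptr=2 lookahead=num remaining=[num + id ) ) $]
Step 3: shift num. Stack=[( ( num] ptr=3 lookahead=+ remaining=[+ id ) ) $]
Step 4: reduce F->num. Stack=[( ( F] ptr=3 lookahead=+ remaining=[+ id ) ) $]
Step 5: reduce T->F. Stack=[( ( T] ptr=3 lookahead=+ remaining=[+ id ) ) $]
Step 6: reduce E->T. Stack=[( ( E] ptr=3 lookahead=+ remaining=[+ id ) ) $]
Step 7: shift +. Stack=[( ( E +] ptr=4 lookahead=id remaining=[id ) ) $]
Step 8: shift id. Stack=[( ( E + id] ptr=5 lookahead=) remaining=[) ) $]
Step 9: reduce F->id. Stack=[( ( E + F] ptr=5 lookahead=) remaining=[) ) $]
Step 10: reduce T->F. Stack=[( ( E + T] ptr=5 lookahead=) remaining=[) ) $]
Step 11: reduce E->E + T. Stack=[( ( E] ptr=5 lookahead=) remaining=[) ) $]
Step 12: shift ). Stack=[( ( E )] ptr=6 lookahead=) remaining=[) $]
Step 13: reduce F->( E ). Stack=[( F] ptr=6 lookahead=) remaining=[) $]
Step 14: reduce T->F. Stack=[( T] ptr=6 lookahead=) remaining=[) $]
Step 15: reduce E->T. Stack=[( E] ptr=6 lookahead=) remaining=[) $]
Step 16: shift ). Stack=[( E )] ptr=7 lookahead=$ remaining=[$]
Step 17: reduce F->( E ). Stack=[F] ptr=7 lookahead=$ remaining=[$]
Step 18: reduce T->F. Stack=[T] ptr=7 lookahead=$ remaining=[$]

Answer: 7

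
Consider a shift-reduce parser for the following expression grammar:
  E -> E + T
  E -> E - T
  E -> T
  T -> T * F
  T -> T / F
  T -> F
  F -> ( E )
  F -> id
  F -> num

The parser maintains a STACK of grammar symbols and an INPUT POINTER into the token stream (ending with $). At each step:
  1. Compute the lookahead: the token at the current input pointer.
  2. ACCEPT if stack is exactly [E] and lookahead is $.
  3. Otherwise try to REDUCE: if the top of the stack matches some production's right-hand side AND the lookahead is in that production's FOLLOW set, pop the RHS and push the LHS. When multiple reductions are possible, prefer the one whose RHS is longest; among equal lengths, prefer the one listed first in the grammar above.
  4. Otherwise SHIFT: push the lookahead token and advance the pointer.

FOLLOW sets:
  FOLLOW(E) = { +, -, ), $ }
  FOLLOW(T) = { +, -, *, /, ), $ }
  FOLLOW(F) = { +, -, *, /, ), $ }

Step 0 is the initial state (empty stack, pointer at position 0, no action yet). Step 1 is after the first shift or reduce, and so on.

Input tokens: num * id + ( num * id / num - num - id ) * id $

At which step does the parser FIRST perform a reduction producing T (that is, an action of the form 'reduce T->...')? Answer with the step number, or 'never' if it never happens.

Step 1: shift num. Stack=[num] ptr=1 lookahead=* remaining=[* id + ( num * id / num - num - id ) * id $]
Step 2: reduce F->num. Stack=[F] ptr=1 lookahead=* remaining=[* id + ( num * id / num - num - id ) * id $]
Step 3: reduce T->F. Stack=[T] ptr=1 lookahead=* remaining=[* id + ( num * id / num - num - id ) * id $]

Answer: 3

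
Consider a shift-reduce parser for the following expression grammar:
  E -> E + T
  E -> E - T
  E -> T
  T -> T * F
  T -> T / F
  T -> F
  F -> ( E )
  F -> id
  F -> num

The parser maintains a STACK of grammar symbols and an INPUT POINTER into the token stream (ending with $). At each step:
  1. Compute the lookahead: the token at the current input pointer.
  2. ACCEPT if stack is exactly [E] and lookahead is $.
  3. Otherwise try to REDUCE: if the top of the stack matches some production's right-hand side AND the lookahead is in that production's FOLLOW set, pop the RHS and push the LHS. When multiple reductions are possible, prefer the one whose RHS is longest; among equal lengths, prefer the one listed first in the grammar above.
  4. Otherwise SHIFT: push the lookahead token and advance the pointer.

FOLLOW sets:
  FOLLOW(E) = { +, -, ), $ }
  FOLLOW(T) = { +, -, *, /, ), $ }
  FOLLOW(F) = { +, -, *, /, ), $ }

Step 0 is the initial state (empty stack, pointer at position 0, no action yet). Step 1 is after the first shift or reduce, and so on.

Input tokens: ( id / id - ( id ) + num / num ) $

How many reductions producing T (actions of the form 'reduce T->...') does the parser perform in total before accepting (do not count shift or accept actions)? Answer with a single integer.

Step 1: shift (. Stack=[(] ptr=1 lookahead=id remaining=[id / id - ( id ) + num / num ) $]
Step 2: shift id. Stack=[( id] ptr=2 lookahead=/ remaining=[/ id - ( id ) + num / num ) $]
Step 3: reduce F->id. Stack=[( F] ptr=2 lookahead=/ remaining=[/ id - ( id ) + num / num ) $]
Step 4: reduce T->F. Stack=[( T] ptr=2 lookahead=/ remaining=[/ id - ( id ) + num / num ) $]
Step 5: shift /. Stack=[( T /] ptr=3 lookahead=id remaining=[id - ( id ) + num / num ) $]
Step 6: shift id. Stack=[( T / id] ptr=4 lookahead=- remaining=[- ( id ) + num / num ) $]
Step 7: reduce F->id. Stack=[( T / F] ptr=4 lookahead=- remaining=[- ( id ) + num / num ) $]
Step 8: reduce T->T / F. Stack=[( T] ptr=4 lookahead=- remaining=[- ( id ) + num / num ) $]
Step 9: reduce E->T. Stack=[( E] ptr=4 lookahead=- remaining=[- ( id ) + num / num ) $]
Step 10: shift -. Stack=[( E -] ptr=5 lookahead=( remaining=[( id ) + num / num ) $]
Step 11: shift (. Stack=[( E - (] ptr=6 lookahead=id remaining=[id ) + num / num ) $]
Step 12: shift id. Stack=[( E - ( id] ptr=7 lookahead=) remaining=[) + num / num ) $]
Step 13: reduce F->id. Stack=[( E - ( F] ptr=7 lookahead=) remaining=[) + num / num ) $]
Step 14: reduce T->F. Stack=[( E - ( T] ptr=7 lookahead=) remaining=[) + num / num ) $]
Step 15: reduce E->T. Stack=[( E - ( E] ptr=7 lookahead=) remaining=[) + num / num ) $]
Step 16: shift ). Stack=[( E - ( E )] ptr=8 lookahead=+ remaining=[+ num / num ) $]
Step 17: reduce F->( E ). Stack=[( E - F] ptr=8 lookahead=+ remaining=[+ num / num ) $]
Step 18: reduce T->F. Stack=[( E - T] ptr=8 lookahead=+ remaining=[+ num / num ) $]
Step 19: reduce E->E - T. Stack=[( E] ptr=8 lookahead=+ remaining=[+ num / num ) $]
Step 20: shift +. Stack=[( E +] ptr=9 lookahead=num remaining=[num / num ) $]
Step 21: shift num. Stack=[( E + num] ptr=10 lookahead=/ remaining=[/ num ) $]
Step 22: reduce F->num. Stack=[( E + F] ptr=10 lookahead=/ remaining=[/ num ) $]
Step 23: reduce T->F. Stack=[( E + T] ptr=10 lookahead=/ remaining=[/ num ) $]
Step 24: shift /. Stack=[( E + T /] ptr=11 lookahead=num remaining=[num ) $]
Step 25: shift num. Stack=[( E + T / num] ptr=12 lookahead=) remaining=[) $]
Step 26: reduce F->num. Stack=[( E + T / F] ptr=12 lookahead=) remaining=[) $]
Step 27: reduce T->T / F. Stack=[( E + T] ptr=12 lookahead=) remaining=[) $]
Step 28: reduce E->E + T. Stack=[( E] ptr=12 lookahead=) remaining=[) $]
Step 29: shift ). Stack=[( E )] ptr=13 lookahead=$ remaining=[$]
Step 30: reduce F->( E ). Stack=[F] ptr=13 lookahead=$ remaining=[$]
Step 31: reduce T->F. Stack=[T] ptr=13 lookahead=$ remaining=[$]
Step 32: reduce E->T. Stack=[E] ptr=13 lookahead=$ remaining=[$]
Step 33: accept. Stack=[E] ptr=13 lookahead=$ remaining=[$]

Answer: 7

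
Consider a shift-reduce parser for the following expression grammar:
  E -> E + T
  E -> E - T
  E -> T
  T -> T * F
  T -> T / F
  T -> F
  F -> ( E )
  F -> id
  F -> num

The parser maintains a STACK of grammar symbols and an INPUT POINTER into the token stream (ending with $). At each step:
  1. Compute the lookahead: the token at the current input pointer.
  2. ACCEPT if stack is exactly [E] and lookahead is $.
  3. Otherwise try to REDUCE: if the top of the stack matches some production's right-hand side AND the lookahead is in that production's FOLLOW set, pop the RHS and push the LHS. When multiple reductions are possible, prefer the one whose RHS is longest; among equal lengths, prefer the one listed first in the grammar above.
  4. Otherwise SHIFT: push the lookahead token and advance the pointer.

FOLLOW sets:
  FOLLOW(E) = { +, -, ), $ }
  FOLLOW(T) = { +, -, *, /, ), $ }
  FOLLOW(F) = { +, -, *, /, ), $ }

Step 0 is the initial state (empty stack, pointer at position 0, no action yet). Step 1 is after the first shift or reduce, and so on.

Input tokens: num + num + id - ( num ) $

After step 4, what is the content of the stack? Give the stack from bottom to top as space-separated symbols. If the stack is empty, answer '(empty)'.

Answer: E

Derivation:
Step 1: shift num. Stack=[num] ptr=1 lookahead=+ remaining=[+ num + id - ( num ) $]
Step 2: reduce F->num. Stack=[F] ptr=1 lookahead=+ remaining=[+ num + id - ( num ) $]
Step 3: reduce T->F. Stack=[T] ptr=1 lookahead=+ remaining=[+ num + id - ( num ) $]
Step 4: reduce E->T. Stack=[E] ptr=1 lookahead=+ remaining=[+ num + id - ( num ) $]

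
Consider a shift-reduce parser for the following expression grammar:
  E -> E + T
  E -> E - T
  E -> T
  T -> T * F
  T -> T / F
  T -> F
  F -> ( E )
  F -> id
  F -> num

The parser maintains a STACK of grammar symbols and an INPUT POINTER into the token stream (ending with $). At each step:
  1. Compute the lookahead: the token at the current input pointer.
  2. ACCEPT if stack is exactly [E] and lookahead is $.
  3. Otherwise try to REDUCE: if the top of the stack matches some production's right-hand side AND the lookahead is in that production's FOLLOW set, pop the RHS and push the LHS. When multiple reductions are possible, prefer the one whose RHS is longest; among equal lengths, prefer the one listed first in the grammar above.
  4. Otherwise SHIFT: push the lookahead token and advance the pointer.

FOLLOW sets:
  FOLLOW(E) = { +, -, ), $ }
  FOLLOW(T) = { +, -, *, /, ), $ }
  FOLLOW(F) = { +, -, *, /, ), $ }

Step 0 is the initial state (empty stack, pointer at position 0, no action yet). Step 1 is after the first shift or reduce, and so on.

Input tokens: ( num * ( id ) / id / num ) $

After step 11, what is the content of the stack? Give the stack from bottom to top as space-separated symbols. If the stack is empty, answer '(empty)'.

Step 1: shift (. Stack=[(] ptr=1 lookahead=num remaining=[num * ( id ) / id / num ) $]
Step 2: shift num. Stack=[( num] ptr=2 lookahead=* remaining=[* ( id ) / id / num ) $]
Step 3: reduce F->num. Stack=[( F] ptr=2 lookahead=* remaining=[* ( id ) / id / num ) $]
Step 4: reduce T->F. Stack=[( T] ptr=2 lookahead=* remaining=[* ( id ) / id / num ) $]
Step 5: shift *. Stack=[( T *] ptr=3 lookahead=( remaining=[( id ) / id / num ) $]
Step 6: shift (. Stack=[( T * (] ptr=4 lookahead=id remaining=[id ) / id / num ) $]
Step 7: shift id. Stack=[( T * ( id] ptr=5 lookahead=) remaining=[) / id / num ) $]
Step 8: reduce F->id. Stack=[( T * ( F] ptr=5 lookahead=) remaining=[) / id / num ) $]
Step 9: reduce T->F. Stack=[( T * ( T] ptr=5 lookahead=) remaining=[) / id / num ) $]
Step 10: reduce E->T. Stack=[( T * ( E] ptr=5 lookahead=) remaining=[) / id / num ) $]
Step 11: shift ). Stack=[( T * ( E )] ptr=6 lookahead=/ remaining=[/ id / num ) $]

Answer: ( T * ( E )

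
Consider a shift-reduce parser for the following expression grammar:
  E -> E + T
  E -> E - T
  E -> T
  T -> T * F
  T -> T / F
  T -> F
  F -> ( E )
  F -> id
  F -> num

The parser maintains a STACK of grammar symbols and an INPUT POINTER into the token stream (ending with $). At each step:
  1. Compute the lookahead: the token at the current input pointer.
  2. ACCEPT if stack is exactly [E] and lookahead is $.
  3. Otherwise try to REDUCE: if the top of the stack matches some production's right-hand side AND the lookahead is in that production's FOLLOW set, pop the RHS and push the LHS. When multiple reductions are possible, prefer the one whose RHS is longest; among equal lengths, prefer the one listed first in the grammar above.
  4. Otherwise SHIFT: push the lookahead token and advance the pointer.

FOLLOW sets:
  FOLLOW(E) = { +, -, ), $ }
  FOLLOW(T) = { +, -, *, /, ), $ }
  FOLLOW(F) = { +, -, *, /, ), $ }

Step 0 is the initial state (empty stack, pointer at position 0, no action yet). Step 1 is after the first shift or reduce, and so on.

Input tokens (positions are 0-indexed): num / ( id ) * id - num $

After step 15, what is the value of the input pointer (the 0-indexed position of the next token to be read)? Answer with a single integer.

Step 1: shift num. Stack=[num] ptr=1 lookahead=/ remaining=[/ ( id ) * id - num $]
Step 2: reduce F->num. Stack=[F] ptr=1 lookahead=/ remaining=[/ ( id ) * id - num $]
Step 3: reduce T->F. Stack=[T] ptr=1 lookahead=/ remaining=[/ ( id ) * id - num $]
Step 4: shift /. Stack=[T /] ptr=2 lookahead=( remaining=[( id ) * id - num $]
Step 5: shift (. Stack=[T / (] ptr=3 lookahead=id remaining=[id ) * id - num $]
Step 6: shift id. Stack=[T / ( id] ptr=4 lookahead=) remaining=[) * id - num $]
Step 7: reduce F->id. Stack=[T / ( F] ptr=4 lookahead=) remaining=[) * id - num $]
Step 8: reduce T->F. Stack=[T / ( T] ptr=4 lookahead=) remaining=[) * id - num $]
Step 9: reduce E->T. Stack=[T / ( E] ptr=4 lookahead=) remaining=[) * id - num $]
Step 10: shift ). Stack=[T / ( E )] ptr=5 lookahead=* remaining=[* id - num $]
Step 11: reduce F->( E ). Stack=[T / F] ptr=5 lookahead=* remaining=[* id - num $]
Step 12: reduce T->T / F. Stack=[T] ptr=5 lookahead=* remaining=[* id - num $]
Step 13: shift *. Stack=[T *] ptr=6 lookahead=id remaining=[id - num $]
Step 14: shift id. Stack=[T * id] ptr=7 lookahead=- remaining=[- num $]
Step 15: reduce F->id. Stack=[T * F] ptr=7 lookahead=- remaining=[- num $]

Answer: 7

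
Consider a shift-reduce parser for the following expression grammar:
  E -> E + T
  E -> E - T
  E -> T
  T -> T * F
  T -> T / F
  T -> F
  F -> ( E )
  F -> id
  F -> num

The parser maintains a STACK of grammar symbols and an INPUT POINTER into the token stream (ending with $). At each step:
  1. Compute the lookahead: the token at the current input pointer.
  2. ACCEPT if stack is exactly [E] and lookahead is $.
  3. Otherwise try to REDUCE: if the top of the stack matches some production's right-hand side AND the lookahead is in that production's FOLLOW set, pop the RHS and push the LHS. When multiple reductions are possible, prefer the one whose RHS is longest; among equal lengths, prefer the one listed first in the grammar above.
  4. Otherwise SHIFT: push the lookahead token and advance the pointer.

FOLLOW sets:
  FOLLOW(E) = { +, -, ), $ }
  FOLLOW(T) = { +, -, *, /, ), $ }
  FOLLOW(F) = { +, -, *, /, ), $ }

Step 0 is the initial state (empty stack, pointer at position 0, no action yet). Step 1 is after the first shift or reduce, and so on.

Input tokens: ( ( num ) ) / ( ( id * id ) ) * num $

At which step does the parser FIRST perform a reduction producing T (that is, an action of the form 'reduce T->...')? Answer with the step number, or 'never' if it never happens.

Step 1: shift (. Stack=[(] ptr=1 lookahead=( remaining=[( num ) ) / ( ( id * id ) ) * num $]
Step 2: shift (. Stack=[( (] ptr=2 lookahead=num remaining=[num ) ) / ( ( id * id ) ) * num $]
Step 3: shift num. Stack=[( ( num] ptr=3 lookahead=) remaining=[) ) / ( ( id * id ) ) * num $]
Step 4: reduce F->num. Stack=[( ( F] ptr=3 lookahead=) remaining=[) ) / ( ( id * id ) ) * num $]
Step 5: reduce T->F. Stack=[( ( T] ptr=3 lookahead=) remaining=[) ) / ( ( id * id ) ) * num $]

Answer: 5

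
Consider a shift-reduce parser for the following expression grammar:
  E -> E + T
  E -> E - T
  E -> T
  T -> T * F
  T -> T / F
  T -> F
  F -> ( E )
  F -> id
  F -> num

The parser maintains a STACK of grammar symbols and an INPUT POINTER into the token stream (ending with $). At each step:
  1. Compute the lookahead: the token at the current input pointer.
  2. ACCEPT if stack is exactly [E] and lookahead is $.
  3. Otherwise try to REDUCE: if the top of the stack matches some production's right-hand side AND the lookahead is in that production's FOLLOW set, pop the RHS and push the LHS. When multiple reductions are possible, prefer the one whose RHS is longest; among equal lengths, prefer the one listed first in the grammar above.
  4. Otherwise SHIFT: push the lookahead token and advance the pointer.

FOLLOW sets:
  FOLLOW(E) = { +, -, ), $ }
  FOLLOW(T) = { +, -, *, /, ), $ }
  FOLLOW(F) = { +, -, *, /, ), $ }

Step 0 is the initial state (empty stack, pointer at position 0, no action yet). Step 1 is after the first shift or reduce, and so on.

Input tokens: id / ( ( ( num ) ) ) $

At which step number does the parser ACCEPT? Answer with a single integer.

Step 1: shift id. Stack=[id] ptr=1 lookahead=/ remaining=[/ ( ( ( num ) ) ) $]
Step 2: reduce F->id. Stack=[F] ptr=1 lookahead=/ remaining=[/ ( ( ( num ) ) ) $]
Step 3: reduce T->F. Stack=[T] ptr=1 lookahead=/ remaining=[/ ( ( ( num ) ) ) $]
Step 4: shift /. Stack=[T /] ptr=2 lookahead=( remaining=[( ( ( num ) ) ) $]
Step 5: shift (. Stack=[T / (] ptr=3 lookahead=( remaining=[( ( num ) ) ) $]
Step 6: shift (. Stack=[T / ( (] ptr=4 lookahead=( remaining=[( num ) ) ) $]
Step 7: shift (. Stack=[T / ( ( (] ptr=5 lookahead=num remaining=[num ) ) ) $]
Step 8: shift num. Stack=[T / ( ( ( num] ptr=6 lookahead=) remaining=[) ) ) $]
Step 9: reduce F->num. Stack=[T / ( ( ( F] ptr=6 lookahead=) remaining=[) ) ) $]
Step 10: reduce T->F. Stack=[T / ( ( ( T] ptr=6 lookahead=) remaining=[) ) ) $]
Step 11: reduce E->T. Stack=[T / ( ( ( E] ptr=6 lookahead=) remaining=[) ) ) $]
Step 12: shift ). Stack=[T / ( ( ( E )] ptr=7 lookahead=) remaining=[) ) $]
Step 13: reduce F->( E ). Stack=[T / ( ( F] ptr=7 lookahead=) remaining=[) ) $]
Step 14: reduce T->F. Stack=[T / ( ( T] ptr=7 lookahead=) remaining=[) ) $]
Step 15: reduce E->T. Stack=[T / ( ( E] ptr=7 lookahead=) remaining=[) ) $]
Step 16: shift ). Stack=[T / ( ( E )] ptr=8 lookahead=) remaining=[) $]
Step 17: reduce F->( E ). Stack=[T / ( F] ptr=8 lookahead=) remaining=[) $]
Step 18: reduce T->F. Stack=[T / ( T] ptr=8 lookahead=) remaining=[) $]
Step 19: reduce E->T. Stack=[T / ( E] ptr=8 lookahead=) remaining=[) $]
Step 20: shift ). Stack=[T / ( E )] ptr=9 lookahead=$ remaining=[$]
Step 21: reduce F->( E ). Stack=[T / F] ptr=9 lookahead=$ remaining=[$]
Step 22: reduce T->T / F. Stack=[T] ptr=9 lookahead=$ remaining=[$]
Step 23: reduce E->T. Stack=[E] ptr=9 lookahead=$ remaining=[$]
Step 24: accept. Stack=[E] ptr=9 lookahead=$ remaining=[$]

Answer: 24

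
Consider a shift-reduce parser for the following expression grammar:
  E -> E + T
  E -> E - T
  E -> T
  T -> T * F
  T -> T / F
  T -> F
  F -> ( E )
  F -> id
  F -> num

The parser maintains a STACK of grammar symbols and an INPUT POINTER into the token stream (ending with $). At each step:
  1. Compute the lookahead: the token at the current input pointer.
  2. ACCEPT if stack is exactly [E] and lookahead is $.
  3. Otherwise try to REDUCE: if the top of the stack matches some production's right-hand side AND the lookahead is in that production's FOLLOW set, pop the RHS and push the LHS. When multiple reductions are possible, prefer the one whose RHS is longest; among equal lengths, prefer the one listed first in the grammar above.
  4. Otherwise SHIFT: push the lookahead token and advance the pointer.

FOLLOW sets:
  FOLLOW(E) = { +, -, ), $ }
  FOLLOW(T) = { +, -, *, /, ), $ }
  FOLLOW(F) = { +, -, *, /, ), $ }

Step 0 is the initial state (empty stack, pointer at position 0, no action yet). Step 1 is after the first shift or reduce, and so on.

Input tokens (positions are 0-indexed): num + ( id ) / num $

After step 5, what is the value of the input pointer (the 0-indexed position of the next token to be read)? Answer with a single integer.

Answer: 2

Derivation:
Step 1: shift num. Stack=[num] ptr=1 lookahead=+ remaining=[+ ( id ) / num $]
Step 2: reduce F->num. Stack=[F] ptr=1 lookahead=+ remaining=[+ ( id ) / num $]
Step 3: reduce T->F. Stack=[T] ptr=1 lookahead=+ remaining=[+ ( id ) / num $]
Step 4: reduce E->T. Stack=[E] ptr=1 lookahead=+ remaining=[+ ( id ) / num $]
Step 5: shift +. Stack=[E +] ptr=2 lookahead=( remaining=[( id ) / num $]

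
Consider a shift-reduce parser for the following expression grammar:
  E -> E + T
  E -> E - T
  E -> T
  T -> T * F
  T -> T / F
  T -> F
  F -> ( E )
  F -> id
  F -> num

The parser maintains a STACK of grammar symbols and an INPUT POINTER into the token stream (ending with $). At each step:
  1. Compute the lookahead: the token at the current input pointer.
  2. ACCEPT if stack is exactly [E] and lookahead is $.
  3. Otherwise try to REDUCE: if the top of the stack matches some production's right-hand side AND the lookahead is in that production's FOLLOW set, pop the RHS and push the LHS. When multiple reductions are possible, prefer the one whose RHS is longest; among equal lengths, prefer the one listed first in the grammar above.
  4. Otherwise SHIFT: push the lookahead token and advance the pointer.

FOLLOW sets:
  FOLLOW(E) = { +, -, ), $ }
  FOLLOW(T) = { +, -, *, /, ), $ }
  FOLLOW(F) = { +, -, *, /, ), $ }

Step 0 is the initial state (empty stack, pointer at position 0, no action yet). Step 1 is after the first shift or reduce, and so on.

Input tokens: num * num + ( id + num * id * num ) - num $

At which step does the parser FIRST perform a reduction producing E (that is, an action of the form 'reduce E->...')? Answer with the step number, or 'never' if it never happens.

Answer: 8

Derivation:
Step 1: shift num. Stack=[num] ptr=1 lookahead=* remaining=[* num + ( id + num * id * num ) - num $]
Step 2: reduce F->num. Stack=[F] ptr=1 lookahead=* remaining=[* num + ( id + num * id * num ) - num $]
Step 3: reduce T->F. Stack=[T] ptr=1 lookahead=* remaining=[* num + ( id + num * id * num ) - num $]
Step 4: shift *. Stack=[T *] ptr=2 lookahead=num remaining=[num + ( id + num * id * num ) - num $]
Step 5: shift num. Stack=[T * num] ptr=3 lookahead=+ remaining=[+ ( id + num * id * num ) - num $]
Step 6: reduce F->num. Stack=[T * F] ptr=3 lookahead=+ remaining=[+ ( id + num * id * num ) - num $]
Step 7: reduce T->T * F. Stack=[T] ptr=3 lookahead=+ remaining=[+ ( id + num * id * num ) - num $]
Step 8: reduce E->T. Stack=[E] ptr=3 lookahead=+ remaining=[+ ( id + num * id * num ) - num $]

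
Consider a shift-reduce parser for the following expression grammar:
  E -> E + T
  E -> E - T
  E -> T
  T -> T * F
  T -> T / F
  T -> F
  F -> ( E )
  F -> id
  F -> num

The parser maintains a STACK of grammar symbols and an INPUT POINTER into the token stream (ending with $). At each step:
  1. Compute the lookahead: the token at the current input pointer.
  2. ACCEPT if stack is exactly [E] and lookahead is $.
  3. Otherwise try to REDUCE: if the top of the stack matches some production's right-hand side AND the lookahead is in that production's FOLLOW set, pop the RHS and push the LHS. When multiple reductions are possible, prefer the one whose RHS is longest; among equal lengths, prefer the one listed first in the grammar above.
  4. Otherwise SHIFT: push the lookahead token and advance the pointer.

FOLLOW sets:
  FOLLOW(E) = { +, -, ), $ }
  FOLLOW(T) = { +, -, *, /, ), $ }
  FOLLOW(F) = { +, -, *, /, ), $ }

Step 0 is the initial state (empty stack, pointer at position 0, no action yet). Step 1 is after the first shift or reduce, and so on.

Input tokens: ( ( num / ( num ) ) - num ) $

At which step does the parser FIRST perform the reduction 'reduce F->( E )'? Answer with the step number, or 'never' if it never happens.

Step 1: shift (. Stack=[(] ptr=1 lookahead=( remaining=[( num / ( num ) ) - num ) $]
Step 2: shift (. Stack=[( (] ptr=2 lookahead=num remaining=[num / ( num ) ) - num ) $]
Step 3: shift num. Stack=[( ( num] ptr=3 lookahead=/ remaining=[/ ( num ) ) - num ) $]
Step 4: reduce F->num. Stack=[( ( F] ptr=3 lookahead=/ remaining=[/ ( num ) ) - num ) $]
Step 5: reduce T->F. Stack=[( ( T] ptr=3 lookahead=/ remaining=[/ ( num ) ) - num ) $]
Step 6: shift /. Stack=[( ( T /] ptr=4 lookahead=( remaining=[( num ) ) - num ) $]
Step 7: shift (. Stack=[( ( T / (] ptr=5 lookahead=num remaining=[num ) ) - num ) $]
Step 8: shift num. Stack=[( ( T / ( num] ptr=6 lookahead=) remaining=[) ) - num ) $]
Step 9: reduce F->num. Stack=[( ( T / ( F] ptr=6 lookahead=) remaining=[) ) - num ) $]
Step 10: reduce T->F. Stack=[( ( T / ( T] ptr=6 lookahead=) remaining=[) ) - num ) $]
Step 11: reduce E->T. Stack=[( ( T / ( E] ptr=6 lookahead=) remaining=[) ) - num ) $]
Step 12: shift ). Stack=[( ( T / ( E )] ptr=7 lookahead=) remaining=[) - num ) $]
Step 13: reduce F->( E ). Stack=[( ( T / F] ptr=7 lookahead=) remaining=[) - num ) $]

Answer: 13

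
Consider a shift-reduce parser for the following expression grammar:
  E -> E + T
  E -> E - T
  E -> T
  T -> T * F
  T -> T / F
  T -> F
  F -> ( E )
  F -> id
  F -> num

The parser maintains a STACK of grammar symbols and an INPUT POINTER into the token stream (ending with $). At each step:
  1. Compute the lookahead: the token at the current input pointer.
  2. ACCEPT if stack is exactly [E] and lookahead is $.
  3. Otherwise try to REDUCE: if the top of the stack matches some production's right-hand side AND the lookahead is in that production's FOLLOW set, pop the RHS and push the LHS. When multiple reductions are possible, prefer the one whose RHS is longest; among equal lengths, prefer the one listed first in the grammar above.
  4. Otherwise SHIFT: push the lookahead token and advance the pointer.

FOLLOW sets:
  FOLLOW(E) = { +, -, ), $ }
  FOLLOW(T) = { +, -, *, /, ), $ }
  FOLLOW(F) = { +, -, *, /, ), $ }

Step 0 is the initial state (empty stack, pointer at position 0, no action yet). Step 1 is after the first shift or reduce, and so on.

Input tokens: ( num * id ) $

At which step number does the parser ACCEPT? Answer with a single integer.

Answer: 14

Derivation:
Step 1: shift (. Stack=[(] ptr=1 lookahead=num remaining=[num * id ) $]
Step 2: shift num. Stack=[( num] ptr=2 lookahead=* remaining=[* id ) $]
Step 3: reduce F->num. Stack=[( F] ptr=2 lookahead=* remaining=[* id ) $]
Step 4: reduce T->F. Stack=[( T] ptr=2 lookahead=* remaining=[* id ) $]
Step 5: shift *. Stack=[( T *] ptr=3 lookahead=id remaining=[id ) $]
Step 6: shift id. Stack=[( T * id] ptr=4 lookahead=) remaining=[) $]
Step 7: reduce F->id. Stack=[( T * F] ptr=4 lookahead=) remaining=[) $]
Step 8: reduce T->T * F. Stack=[( T] ptr=4 lookahead=) remaining=[) $]
Step 9: reduce E->T. Stack=[( E] ptr=4 lookahead=) remaining=[) $]
Step 10: shift ). Stack=[( E )] ptr=5 lookahead=$ remaining=[$]
Step 11: reduce F->( E ). Stack=[F] ptr=5 lookahead=$ remaining=[$]
Step 12: reduce T->F. Stack=[T] ptr=5 lookahead=$ remaining=[$]
Step 13: reduce E->T. Stack=[E] ptr=5 lookahead=$ remaining=[$]
Step 14: accept. Stack=[E] ptr=5 lookahead=$ remaining=[$]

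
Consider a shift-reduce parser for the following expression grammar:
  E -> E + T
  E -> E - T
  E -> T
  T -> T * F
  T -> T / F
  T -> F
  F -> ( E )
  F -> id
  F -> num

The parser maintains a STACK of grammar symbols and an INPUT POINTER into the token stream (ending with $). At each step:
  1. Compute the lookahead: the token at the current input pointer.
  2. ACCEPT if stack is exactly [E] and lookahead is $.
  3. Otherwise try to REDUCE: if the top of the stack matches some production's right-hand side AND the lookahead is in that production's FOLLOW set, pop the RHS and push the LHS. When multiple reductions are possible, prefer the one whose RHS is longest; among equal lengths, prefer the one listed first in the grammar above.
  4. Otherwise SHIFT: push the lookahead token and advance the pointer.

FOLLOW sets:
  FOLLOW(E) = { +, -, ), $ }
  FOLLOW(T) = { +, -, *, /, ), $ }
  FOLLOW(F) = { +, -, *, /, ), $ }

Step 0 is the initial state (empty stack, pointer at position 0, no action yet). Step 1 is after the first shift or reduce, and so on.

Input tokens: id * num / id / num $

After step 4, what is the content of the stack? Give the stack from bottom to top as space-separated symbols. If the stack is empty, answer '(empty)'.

Step 1: shift id. Stack=[id] ptr=1 lookahead=* remaining=[* num / id / num $]
Step 2: reduce F->id. Stack=[F] ptr=1 lookahead=* remaining=[* num / id / num $]
Step 3: reduce T->F. Stack=[T] ptr=1 lookahead=* remaining=[* num / id / num $]
Step 4: shift *. Stack=[T *] ptr=2 lookahead=num remaining=[num / id / num $]

Answer: T *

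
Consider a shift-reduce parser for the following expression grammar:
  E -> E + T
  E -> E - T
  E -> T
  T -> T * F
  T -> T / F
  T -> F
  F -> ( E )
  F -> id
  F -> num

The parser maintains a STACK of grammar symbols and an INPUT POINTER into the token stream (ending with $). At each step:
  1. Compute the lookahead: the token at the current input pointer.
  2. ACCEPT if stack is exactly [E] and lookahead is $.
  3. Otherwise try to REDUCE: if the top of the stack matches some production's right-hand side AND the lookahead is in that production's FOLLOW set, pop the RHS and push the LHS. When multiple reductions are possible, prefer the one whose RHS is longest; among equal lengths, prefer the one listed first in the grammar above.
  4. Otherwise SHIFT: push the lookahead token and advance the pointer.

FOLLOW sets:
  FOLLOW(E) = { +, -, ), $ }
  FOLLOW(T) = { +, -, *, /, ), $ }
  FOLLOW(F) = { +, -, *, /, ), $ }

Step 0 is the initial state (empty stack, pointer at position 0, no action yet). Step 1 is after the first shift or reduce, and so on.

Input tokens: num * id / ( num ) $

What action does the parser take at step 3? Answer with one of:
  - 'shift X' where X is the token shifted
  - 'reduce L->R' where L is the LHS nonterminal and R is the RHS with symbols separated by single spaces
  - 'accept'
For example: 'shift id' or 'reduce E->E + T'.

Step 1: shift num. Stack=[num] ptr=1 lookahead=* remaining=[* id / ( num ) $]
Step 2: reduce F->num. Stack=[F] ptr=1 lookahead=* remaining=[* id / ( num ) $]
Step 3: reduce T->F. Stack=[T] ptr=1 lookahead=* remaining=[* id / ( num ) $]

Answer: reduce T->F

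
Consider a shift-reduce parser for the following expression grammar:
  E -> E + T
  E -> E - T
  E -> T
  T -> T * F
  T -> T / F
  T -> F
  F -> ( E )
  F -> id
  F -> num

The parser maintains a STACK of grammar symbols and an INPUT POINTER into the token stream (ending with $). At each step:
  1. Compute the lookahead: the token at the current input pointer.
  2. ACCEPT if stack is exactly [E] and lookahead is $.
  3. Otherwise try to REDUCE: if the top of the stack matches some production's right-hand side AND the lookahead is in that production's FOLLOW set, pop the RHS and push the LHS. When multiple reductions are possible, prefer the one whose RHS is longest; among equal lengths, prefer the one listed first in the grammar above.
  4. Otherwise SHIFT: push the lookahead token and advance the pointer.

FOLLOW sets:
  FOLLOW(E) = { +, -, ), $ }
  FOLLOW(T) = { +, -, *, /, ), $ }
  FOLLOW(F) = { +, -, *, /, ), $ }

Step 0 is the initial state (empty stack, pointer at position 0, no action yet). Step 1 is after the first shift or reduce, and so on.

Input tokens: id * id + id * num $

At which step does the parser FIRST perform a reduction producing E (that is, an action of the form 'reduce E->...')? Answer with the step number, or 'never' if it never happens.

Answer: 8

Derivation:
Step 1: shift id. Stack=[id] ptr=1 lookahead=* remaining=[* id + id * num $]
Step 2: reduce F->id. Stack=[F] ptr=1 lookahead=* remaining=[* id + id * num $]
Step 3: reduce T->F. Stack=[T] ptr=1 lookahead=* remaining=[* id + id * num $]
Step 4: shift *. Stack=[T *] ptr=2 lookahead=id remaining=[id + id * num $]
Step 5: shift id. Stack=[T * id] ptr=3 lookahead=+ remaining=[+ id * num $]
Step 6: reduce F->id. Stack=[T * F] ptr=3 lookahead=+ remaining=[+ id * num $]
Step 7: reduce T->T * F. Stack=[T] ptr=3 lookahead=+ remaining=[+ id * num $]
Step 8: reduce E->T. Stack=[E] ptr=3 lookahead=+ remaining=[+ id * num $]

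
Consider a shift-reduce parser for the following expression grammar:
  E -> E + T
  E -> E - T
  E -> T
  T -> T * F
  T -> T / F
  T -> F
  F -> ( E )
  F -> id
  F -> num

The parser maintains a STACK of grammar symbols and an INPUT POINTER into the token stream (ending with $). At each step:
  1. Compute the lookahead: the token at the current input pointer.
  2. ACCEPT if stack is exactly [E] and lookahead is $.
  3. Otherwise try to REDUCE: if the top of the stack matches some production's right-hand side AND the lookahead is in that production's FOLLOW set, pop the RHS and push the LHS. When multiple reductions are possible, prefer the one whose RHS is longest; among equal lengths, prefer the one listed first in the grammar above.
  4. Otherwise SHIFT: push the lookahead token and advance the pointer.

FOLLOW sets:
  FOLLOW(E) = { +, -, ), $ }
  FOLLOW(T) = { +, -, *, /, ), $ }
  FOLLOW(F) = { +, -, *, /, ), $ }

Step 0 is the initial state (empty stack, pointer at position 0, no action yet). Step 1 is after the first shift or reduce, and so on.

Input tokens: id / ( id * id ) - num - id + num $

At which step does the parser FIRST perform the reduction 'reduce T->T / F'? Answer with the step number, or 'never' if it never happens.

Step 1: shift id. Stack=[id] ptr=1 lookahead=/ remaining=[/ ( id * id ) - num - id + num $]
Step 2: reduce F->id. Stack=[F] ptr=1 lookahead=/ remaining=[/ ( id * id ) - num - id + num $]
Step 3: reduce T->F. Stack=[T] ptr=1 lookahead=/ remaining=[/ ( id * id ) - num - id + num $]
Step 4: shift /. Stack=[T /] ptr=2 lookahead=( remaining=[( id * id ) - num - id + num $]
Step 5: shift (. Stack=[T / (] ptr=3 lookahead=id remaining=[id * id ) - num - id + num $]
Step 6: shift id. Stack=[T / ( id] ptr=4 lookahead=* remaining=[* id ) - num - id + num $]
Step 7: reduce F->id. Stack=[T / ( F] ptr=4 lookahead=* remaining=[* id ) - num - id + num $]
Step 8: reduce T->F. Stack=[T / ( T] ptr=4 lookahead=* remaining=[* id ) - num - id + num $]
Step 9: shift *. Stack=[T / ( T *] ptr=5 lookahead=id remaining=[id ) - num - id + num $]
Step 10: shift id. Stack=[T / ( T * id] ptr=6 lookahead=) remaining=[) - num - id + num $]
Step 11: reduce F->id. Stack=[T / ( T * F] ptr=6 lookahead=) remaining=[) - num - id + num $]
Step 12: reduce T->T * F. Stack=[T / ( T] ptr=6 lookahead=) remaining=[) - num - id + num $]
Step 13: reduce E->T. Stack=[T / ( E] ptr=6 lookahead=) remaining=[) - num - id + num $]
Step 14: shift ). Stack=[T / ( E )] ptr=7 lookahead=- remaining=[- num - id + num $]
Step 15: reduce F->( E ). Stack=[T / F] ptr=7 lookahead=- remaining=[- num - id + num $]
Step 16: reduce T->T / F. Stack=[T] ptr=7 lookahead=- remaining=[- num - id + num $]

Answer: 16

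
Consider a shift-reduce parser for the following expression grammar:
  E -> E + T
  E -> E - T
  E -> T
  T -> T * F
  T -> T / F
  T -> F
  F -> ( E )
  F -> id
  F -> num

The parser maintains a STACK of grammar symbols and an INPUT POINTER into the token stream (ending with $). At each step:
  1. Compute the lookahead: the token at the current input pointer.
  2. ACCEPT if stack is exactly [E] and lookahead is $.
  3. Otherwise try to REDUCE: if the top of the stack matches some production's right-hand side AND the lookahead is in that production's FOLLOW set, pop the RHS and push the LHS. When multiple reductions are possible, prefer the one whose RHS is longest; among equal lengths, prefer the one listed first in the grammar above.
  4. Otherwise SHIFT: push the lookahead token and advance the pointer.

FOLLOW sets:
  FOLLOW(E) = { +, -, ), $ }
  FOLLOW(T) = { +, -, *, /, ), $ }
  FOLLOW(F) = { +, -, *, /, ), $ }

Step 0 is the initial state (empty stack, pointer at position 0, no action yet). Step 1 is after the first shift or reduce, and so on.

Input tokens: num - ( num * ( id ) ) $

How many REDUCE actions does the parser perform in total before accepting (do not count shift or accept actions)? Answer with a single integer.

Step 1: shift num. Stack=[num] ptr=1 lookahead=- remaining=[- ( num * ( id ) ) $]
Step 2: reduce F->num. Stack=[F] ptr=1 lookahead=- remaining=[- ( num * ( id ) ) $]
Step 3: reduce T->F. Stack=[T] ptr=1 lookahead=- remaining=[- ( num * ( id ) ) $]
Step 4: reduce E->T. Stack=[E] ptr=1 lookahead=- remaining=[- ( num * ( id ) ) $]
Step 5: shift -. Stack=[E -] ptr=2 lookahead=( remaining=[( num * ( id ) ) $]
Step 6: shift (. Stack=[E - (] ptr=3 lookahead=num remaining=[num * ( id ) ) $]
Step 7: shift num. Stack=[E - ( num] ptr=4 lookahead=* remaining=[* ( id ) ) $]
Step 8: reduce F->num. Stack=[E - ( F] ptr=4 lookahead=* remaining=[* ( id ) ) $]
Step 9: reduce T->F. Stack=[E - ( T] ptr=4 lookahead=* remaining=[* ( id ) ) $]
Step 10: shift *. Stack=[E - ( T *] ptr=5 lookahead=( remaining=[( id ) ) $]
Step 11: shift (. Stack=[E - ( T * (] ptr=6 lookahead=id remaining=[id ) ) $]
Step 12: shift id. Stack=[E - ( T * ( id] ptr=7 lookahead=) remaining=[) ) $]
Step 13: reduce F->id. Stack=[E - ( T * ( F] ptr=7 lookahead=) remaining=[) ) $]
Step 14: reduce T->F. Stack=[E - ( T * ( T] ptr=7 lookahead=) remaining=[) ) $]
Step 15: reduce E->T. Stack=[E - ( T * ( E] ptr=7 lookahead=) remaining=[) ) $]
Step 16: shift ). Stack=[E - ( T * ( E )] ptr=8 lookahead=) remaining=[) $]
Step 17: reduce F->( E ). Stack=[E - ( T * F] ptr=8 lookahead=) remaining=[) $]
Step 18: reduce T->T * F. Stack=[E - ( T] ptr=8 lookahead=) remaining=[) $]
Step 19: reduce E->T. Stack=[E - ( E] ptr=8 lookahead=) remaining=[) $]
Step 20: shift ). Stack=[E - ( E )] ptr=9 lookahead=$ remaining=[$]
Step 21: reduce F->( E ). Stack=[E - F] ptr=9 lookahead=$ remaining=[$]
Step 22: reduce T->F. Stack=[E - T] ptr=9 lookahead=$ remaining=[$]
Step 23: reduce E->E - T. Stack=[E] ptr=9 lookahead=$ remaining=[$]
Step 24: accept. Stack=[E] ptr=9 lookahead=$ remaining=[$]

Answer: 14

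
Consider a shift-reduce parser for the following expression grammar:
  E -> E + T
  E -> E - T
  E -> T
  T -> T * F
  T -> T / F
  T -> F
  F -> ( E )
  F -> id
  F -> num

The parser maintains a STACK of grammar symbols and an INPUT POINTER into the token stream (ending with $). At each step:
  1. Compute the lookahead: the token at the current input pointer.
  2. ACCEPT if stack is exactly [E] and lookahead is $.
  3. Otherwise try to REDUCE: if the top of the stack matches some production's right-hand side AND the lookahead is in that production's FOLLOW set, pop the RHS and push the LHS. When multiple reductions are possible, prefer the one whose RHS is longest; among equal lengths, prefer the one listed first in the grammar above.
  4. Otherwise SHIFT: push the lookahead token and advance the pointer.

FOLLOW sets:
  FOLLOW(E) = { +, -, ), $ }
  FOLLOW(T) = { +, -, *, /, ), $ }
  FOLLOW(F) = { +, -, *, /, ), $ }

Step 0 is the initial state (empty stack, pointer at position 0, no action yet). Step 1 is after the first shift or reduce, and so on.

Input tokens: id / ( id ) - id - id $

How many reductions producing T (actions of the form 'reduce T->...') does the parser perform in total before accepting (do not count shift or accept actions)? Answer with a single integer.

Answer: 5

Derivation:
Step 1: shift id. Stack=[id] ptr=1 lookahead=/ remaining=[/ ( id ) - id - id $]
Step 2: reduce F->id. Stack=[F] ptr=1 lookahead=/ remaining=[/ ( id ) - id - id $]
Step 3: reduce T->F. Stack=[T] ptr=1 lookahead=/ remaining=[/ ( id ) - id - id $]
Step 4: shift /. Stack=[T /] ptr=2 lookahead=( remaining=[( id ) - id - id $]
Step 5: shift (. Stack=[T / (] ptr=3 lookahead=id remaining=[id ) - id - id $]
Step 6: shift id. Stack=[T / ( id] ptr=4 lookahead=) remaining=[) - id - id $]
Step 7: reduce F->id. Stack=[T / ( F] ptr=4 lookahead=) remaining=[) - id - id $]
Step 8: reduce T->F. Stack=[T / ( T] ptr=4 lookahead=) remaining=[) - id - id $]
Step 9: reduce E->T. Stack=[T / ( E] ptr=4 lookahead=) remaining=[) - id - id $]
Step 10: shift ). Stack=[T / ( E )] ptr=5 lookahead=- remaining=[- id - id $]
Step 11: reduce F->( E ). Stack=[T / F] ptr=5 lookahead=- remaining=[- id - id $]
Step 12: reduce T->T / F. Stack=[T] ptr=5 lookahead=- remaining=[- id - id $]
Step 13: reduce E->T. Stack=[E] ptr=5 lookahead=- remaining=[- id - id $]
Step 14: shift -. Stack=[E -] ptr=6 lookahead=id remaining=[id - id $]
Step 15: shift id. Stack=[E - id] ptr=7 lookahead=- remaining=[- id $]
Step 16: reduce F->id. Stack=[E - F] ptr=7 lookahead=- remaining=[- id $]
Step 17: reduce T->F. Stack=[E - T] ptr=7 lookahead=- remaining=[- id $]
Step 18: reduce E->E - T. Stack=[E] ptr=7 lookahead=- remaining=[- id $]
Step 19: shift -. Stack=[E -] ptr=8 lookahead=id remaining=[id $]
Step 20: shift id. Stack=[E - id] ptr=9 lookahead=$ remaining=[$]
Step 21: reduce F->id. Stack=[E - F] ptr=9 lookahead=$ remaining=[$]
Step 22: reduce T->F. Stack=[E - T] ptr=9 lookahead=$ remaining=[$]
Step 23: reduce E->E - T. Stack=[E] ptr=9 lookahead=$ remaining=[$]
Step 24: accept. Stack=[E] ptr=9 lookahead=$ remaining=[$]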